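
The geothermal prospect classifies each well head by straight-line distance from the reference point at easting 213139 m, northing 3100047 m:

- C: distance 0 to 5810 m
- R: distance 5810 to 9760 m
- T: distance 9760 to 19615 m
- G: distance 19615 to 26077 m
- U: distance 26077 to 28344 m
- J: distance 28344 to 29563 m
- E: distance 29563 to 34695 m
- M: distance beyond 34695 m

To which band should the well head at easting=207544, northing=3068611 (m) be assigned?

E

Distance = √((207544−213139)² + (3068611−3100047)²) = √(31304025.000 + 988222096.000) = 31930.019 m.
29563 ≤ 31930.019 < 34695 → E.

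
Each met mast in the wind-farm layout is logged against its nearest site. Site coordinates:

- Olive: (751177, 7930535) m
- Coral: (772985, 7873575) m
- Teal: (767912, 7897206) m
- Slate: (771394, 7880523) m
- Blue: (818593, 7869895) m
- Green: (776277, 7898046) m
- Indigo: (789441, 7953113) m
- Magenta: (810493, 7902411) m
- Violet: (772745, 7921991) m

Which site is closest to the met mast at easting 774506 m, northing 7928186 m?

Violet

Squared distances to each site:
Olive: 549760042.000; Coral: 2984674762.000; Teal: 1003241236.000; Slate: 2281446113.000; Blue: 5341504250.000; Green: 911556041.000; Indigo: 844409554.000; Magenta: 1959414794.000; Violet: 41479146.000.
Minimum at Violet.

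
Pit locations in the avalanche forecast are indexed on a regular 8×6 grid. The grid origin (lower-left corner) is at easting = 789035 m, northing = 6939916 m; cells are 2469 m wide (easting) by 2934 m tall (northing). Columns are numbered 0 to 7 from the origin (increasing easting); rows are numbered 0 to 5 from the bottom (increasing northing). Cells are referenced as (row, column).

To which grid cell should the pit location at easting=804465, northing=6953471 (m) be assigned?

Column index: ⌊(804465 − 789035) / 2469⌋ = ⌊6.249⌋ = 6
Row offset from origin: ⌊(6953471 − 6939916) / 2934⌋ = ⌊4.620⌋ = 4 → row 4

(4, 6)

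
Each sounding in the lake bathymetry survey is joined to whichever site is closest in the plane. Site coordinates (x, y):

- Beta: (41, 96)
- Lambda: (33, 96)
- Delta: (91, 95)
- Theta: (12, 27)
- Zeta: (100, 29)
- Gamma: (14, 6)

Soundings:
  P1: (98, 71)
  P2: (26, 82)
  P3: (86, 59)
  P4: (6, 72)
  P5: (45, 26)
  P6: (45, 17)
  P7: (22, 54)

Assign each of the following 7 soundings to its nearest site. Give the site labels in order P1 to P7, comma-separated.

P1 → Delta (d²=625.00)
P2 → Lambda (d²=245.00)
P3 → Zeta (d²=1096.00)
P4 → Lambda (d²=1305.00)
P5 → Theta (d²=1090.00)
P6 → Gamma (d²=1082.00)
P7 → Theta (d²=829.00)

Delta, Lambda, Zeta, Lambda, Theta, Gamma, Theta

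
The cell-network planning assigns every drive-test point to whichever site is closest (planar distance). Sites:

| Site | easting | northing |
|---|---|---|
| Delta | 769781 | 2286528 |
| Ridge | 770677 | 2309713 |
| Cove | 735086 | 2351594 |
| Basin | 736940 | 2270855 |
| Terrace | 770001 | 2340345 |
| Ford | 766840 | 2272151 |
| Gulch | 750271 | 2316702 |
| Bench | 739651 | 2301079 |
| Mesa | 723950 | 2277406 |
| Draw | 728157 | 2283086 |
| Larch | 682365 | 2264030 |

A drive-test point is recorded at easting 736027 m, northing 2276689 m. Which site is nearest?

Basin

Squared distances to each site:
Delta: 1236138437.000; Ridge: 2291207076.000; Cove: 5611644506.000; Basin: 34869125.000; Terrace: 5206319012.000; Ford: 970034413.000; Gulch: 1803931705.000; Bench: 608005476.000; Mesa: 146368018.000; Draw: 102858509.000; Larch: 3039860525.000.
Minimum at Basin.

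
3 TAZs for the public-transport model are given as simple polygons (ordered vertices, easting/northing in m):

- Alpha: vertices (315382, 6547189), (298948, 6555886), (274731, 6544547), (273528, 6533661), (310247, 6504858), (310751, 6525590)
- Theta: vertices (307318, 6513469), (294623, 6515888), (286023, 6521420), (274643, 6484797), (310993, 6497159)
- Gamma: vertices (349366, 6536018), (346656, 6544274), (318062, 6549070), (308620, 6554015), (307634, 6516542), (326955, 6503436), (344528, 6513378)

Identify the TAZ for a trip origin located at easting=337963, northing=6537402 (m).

Gamma

Cast a ray rightward from (337963, 6537402). For each polygon, the edges (by vertex number in listed order) whose endpoints lie on opposite sides of northing = 6537402, where each meets that height, and whether that is right or left of the point:
Alpha: 3–4 at easting≈273941.4 (left), 6–1 at easting≈313283.6 (left) → 0 crossings.
Theta: no edge straddles that height → 0 crossings.
Gamma: 1–2 at easting≈348911.7 (right), 4–5 at easting≈308182.9 (left) → 1 crossing.
Only Gamma has an odd count, so the point is inside Gamma.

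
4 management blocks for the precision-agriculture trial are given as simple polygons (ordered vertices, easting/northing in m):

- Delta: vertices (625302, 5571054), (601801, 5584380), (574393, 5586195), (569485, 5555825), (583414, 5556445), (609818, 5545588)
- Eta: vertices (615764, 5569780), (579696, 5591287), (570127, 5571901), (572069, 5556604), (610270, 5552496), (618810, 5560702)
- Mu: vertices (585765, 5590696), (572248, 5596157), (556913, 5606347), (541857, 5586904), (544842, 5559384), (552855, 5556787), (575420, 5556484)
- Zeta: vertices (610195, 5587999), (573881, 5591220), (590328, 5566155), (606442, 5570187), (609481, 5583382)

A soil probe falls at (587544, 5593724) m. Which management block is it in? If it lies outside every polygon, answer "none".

none

Cast a ray rightward from (587544, 5593724). For each polygon, the edges (by vertex number in listed order) whose endpoints lie on opposite sides of northing = 5593724, where each meets that height, and whether that is right or left of the point:
Delta: no edge straddles that height → 0 crossings.
Eta: no edge straddles that height → 0 crossings.
Mu: 1–2 at easting≈578270.1 (left), 3–4 at easting≈547138.2 (left) → 0 crossings.
Zeta: no edge straddles that height → 0 crossings.
All counts are even, so the point lies outside every listed polygon.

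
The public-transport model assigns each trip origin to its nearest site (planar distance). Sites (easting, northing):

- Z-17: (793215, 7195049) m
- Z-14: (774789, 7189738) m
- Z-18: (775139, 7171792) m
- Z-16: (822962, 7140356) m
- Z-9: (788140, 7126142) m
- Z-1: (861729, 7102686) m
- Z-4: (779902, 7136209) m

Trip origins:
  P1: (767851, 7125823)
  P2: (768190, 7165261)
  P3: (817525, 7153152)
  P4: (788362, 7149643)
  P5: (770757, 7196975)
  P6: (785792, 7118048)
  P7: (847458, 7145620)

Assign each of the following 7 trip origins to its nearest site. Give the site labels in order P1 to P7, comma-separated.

P1 → Z-4 (d²=253095597.00)
P2 → Z-18 (d²=90942562.00)
P3 → Z-16 (d²=193298585.00)
P4 → Z-4 (d²=252043956.00)
P5 → Z-14 (d²=68631193.00)
P6 → Z-9 (d²=71025940.00)
P7 → Z-16 (d²=627763712.00)

Z-4, Z-18, Z-16, Z-4, Z-14, Z-9, Z-16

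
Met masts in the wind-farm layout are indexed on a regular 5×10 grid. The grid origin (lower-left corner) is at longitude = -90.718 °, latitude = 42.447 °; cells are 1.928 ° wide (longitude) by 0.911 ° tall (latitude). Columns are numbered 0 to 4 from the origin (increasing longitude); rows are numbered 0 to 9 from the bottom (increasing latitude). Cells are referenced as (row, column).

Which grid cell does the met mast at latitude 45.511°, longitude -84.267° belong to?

(3, 3)

Column index: ⌊(-84.267 − -90.718) / 1.928⌋ = ⌊3.346⌋ = 3
Row offset from origin: ⌊(45.511 − 42.447) / 0.911⌋ = ⌊3.363⌋ = 3 → row 3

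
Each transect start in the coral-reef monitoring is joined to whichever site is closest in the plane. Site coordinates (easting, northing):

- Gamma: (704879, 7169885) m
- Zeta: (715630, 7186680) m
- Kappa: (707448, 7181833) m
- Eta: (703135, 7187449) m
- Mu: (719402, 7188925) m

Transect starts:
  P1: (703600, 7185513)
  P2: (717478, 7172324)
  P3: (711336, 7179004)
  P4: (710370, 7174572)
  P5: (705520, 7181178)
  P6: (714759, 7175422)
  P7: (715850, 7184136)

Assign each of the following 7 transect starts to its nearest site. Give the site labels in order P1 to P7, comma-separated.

Eta, Gamma, Kappa, Gamma, Kappa, Kappa, Zeta

P1 → Eta (d²=3964321.00)
P2 → Gamma (d²=164683522.00)
P3 → Kappa (d²=23119785.00)
P4 → Gamma (d²=52119050.00)
P5 → Kappa (d²=4146209.00)
P6 → Kappa (d²=94551642.00)
P7 → Zeta (d²=6520336.00)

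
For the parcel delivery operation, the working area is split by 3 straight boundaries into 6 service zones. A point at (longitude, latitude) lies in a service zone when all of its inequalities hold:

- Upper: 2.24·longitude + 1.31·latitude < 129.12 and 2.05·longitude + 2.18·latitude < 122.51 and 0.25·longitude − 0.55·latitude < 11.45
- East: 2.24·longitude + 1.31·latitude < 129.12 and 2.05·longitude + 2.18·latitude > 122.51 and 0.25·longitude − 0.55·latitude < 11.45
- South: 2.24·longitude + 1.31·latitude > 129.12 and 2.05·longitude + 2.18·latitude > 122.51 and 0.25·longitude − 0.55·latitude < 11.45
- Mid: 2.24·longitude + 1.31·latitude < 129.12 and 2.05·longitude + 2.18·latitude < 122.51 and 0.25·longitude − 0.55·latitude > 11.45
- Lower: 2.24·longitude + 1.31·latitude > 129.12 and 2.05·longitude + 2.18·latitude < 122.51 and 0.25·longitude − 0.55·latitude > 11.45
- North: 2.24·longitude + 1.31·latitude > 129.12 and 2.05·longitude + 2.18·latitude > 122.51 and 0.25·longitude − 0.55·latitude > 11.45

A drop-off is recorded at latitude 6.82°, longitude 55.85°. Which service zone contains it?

South

2.24·55.85 + 1.31·6.82 = 134.038, which is > 129.12
2.05·55.85 + 2.18·6.82 = 129.360, which is > 122.51
0.25·55.85 − 0.55·6.82 = 10.212, which is < 11.45
This sign pattern matches South.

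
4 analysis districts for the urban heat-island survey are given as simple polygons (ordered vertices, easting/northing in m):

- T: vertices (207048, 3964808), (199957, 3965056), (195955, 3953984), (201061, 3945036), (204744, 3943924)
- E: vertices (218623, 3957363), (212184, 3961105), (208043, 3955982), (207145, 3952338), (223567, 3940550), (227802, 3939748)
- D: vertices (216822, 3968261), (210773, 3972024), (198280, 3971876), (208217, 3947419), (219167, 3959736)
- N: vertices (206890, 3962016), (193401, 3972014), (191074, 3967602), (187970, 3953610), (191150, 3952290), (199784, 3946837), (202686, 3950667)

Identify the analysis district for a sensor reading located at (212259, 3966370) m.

Cast a ray rightward from (212259, 3966370). For each polygon, the edges (by vertex number in listed order) whose endpoints lie on opposite sides of northing = 3966370, where each meets that height, and whether that is right or left of the point:
T: no edge straddles that height → 0 crossings.
E: no edge straddles that height → 0 crossings.
D: 3–4 at easting≈200517.1 (left), 5–1 at easting≈217342.2 (right) → 1 crossing.
N: 1–2 at easting≈201015.7 (left), 3–4 at easting≈190800.7 (left) → 0 crossings.
Only D has an odd count, so the point is inside D.

D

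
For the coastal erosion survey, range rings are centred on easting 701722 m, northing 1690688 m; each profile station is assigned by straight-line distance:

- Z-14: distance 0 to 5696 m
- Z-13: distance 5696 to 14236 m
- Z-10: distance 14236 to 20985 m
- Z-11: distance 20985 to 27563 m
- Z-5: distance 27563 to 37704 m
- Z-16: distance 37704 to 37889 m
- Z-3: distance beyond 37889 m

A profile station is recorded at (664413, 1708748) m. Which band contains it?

Distance = √((664413−701722)² + (1708748−1690688)²) = √(1391961481.000 + 326163600.000) = 41450.272 m.
37889 ≤ 41450.272 < ∞ → Z-3.

Z-3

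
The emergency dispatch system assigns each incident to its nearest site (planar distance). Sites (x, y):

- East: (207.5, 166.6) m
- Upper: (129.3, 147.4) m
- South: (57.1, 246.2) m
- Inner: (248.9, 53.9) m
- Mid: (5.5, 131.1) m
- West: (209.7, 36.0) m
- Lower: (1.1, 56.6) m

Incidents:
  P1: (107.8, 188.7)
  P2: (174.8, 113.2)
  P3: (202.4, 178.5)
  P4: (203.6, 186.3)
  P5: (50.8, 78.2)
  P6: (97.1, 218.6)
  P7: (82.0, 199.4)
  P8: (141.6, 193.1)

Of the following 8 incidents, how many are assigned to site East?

2

P1 → Upper
P2 → Upper
P3 → East
P4 → East
P5 → Lower
P6 → South
P7 → South
P8 → Upper
2 of the 8 go to East.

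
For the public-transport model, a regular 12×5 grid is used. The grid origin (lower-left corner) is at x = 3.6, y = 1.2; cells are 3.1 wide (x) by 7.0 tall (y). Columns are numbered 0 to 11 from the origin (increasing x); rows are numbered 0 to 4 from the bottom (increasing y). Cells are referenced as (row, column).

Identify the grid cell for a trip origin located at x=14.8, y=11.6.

Column index: ⌊(14.8 − 3.6) / 3.1⌋ = ⌊3.613⌋ = 3
Row offset from origin: ⌊(11.6 − 1.2) / 7.0⌋ = ⌊1.486⌋ = 1 → row 1

(1, 3)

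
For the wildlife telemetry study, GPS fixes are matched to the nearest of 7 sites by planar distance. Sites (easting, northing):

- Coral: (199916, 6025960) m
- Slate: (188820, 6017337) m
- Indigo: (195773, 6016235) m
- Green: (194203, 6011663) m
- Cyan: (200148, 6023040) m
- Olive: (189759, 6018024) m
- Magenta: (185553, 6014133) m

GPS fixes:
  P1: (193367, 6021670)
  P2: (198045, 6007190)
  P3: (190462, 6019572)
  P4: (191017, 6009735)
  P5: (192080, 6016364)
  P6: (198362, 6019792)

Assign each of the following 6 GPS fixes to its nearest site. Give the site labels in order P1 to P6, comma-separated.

P1 → Olive (d²=26310980.00)
P2 → Green (d²=34768693.00)
P3 → Olive (d²=2890513.00)
P4 → Green (d²=13867780.00)
P5 → Olive (d²=8142641.00)
P6 → Cyan (d²=13739300.00)

Olive, Green, Olive, Green, Olive, Cyan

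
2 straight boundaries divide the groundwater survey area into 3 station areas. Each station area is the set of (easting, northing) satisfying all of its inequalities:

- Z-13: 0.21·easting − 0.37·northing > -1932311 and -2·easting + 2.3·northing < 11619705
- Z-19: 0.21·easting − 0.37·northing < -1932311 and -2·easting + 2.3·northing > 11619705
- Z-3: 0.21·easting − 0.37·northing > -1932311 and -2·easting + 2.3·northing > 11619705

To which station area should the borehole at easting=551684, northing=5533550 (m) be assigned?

Z-3

0.21·551684 − 0.37·5533550 = -1931559.860, which is > -1932311
-2·551684 + 2.3·5533550 = 11623797.000, which is > 11619705
This sign pattern matches Z-3.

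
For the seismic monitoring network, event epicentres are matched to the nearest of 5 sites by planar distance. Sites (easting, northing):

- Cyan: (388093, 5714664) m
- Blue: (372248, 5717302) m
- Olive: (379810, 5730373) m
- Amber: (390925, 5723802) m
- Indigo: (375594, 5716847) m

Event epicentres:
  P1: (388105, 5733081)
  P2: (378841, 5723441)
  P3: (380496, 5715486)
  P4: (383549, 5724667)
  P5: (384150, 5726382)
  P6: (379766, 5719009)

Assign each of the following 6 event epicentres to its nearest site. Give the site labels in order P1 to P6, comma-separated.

Olive, Olive, Indigo, Olive, Olive, Indigo

P1 → Olive (d²=76140289.00)
P2 → Olive (d²=48991585.00)
P3 → Indigo (d²=25881925.00)
P4 → Olive (d²=46538557.00)
P5 → Olive (d²=34763681.00)
P6 → Indigo (d²=22079828.00)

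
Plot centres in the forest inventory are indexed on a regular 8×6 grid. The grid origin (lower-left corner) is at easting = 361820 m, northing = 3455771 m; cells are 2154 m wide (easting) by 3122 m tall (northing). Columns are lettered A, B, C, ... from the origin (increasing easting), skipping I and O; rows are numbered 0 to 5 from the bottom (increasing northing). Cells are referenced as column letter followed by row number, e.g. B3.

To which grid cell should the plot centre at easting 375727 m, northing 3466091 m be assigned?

G3

Column index: ⌊(375727 − 361820) / 2154⌋ = ⌊6.456⌋ = 6 → column G
Row offset from origin: ⌊(3466091 − 3455771) / 3122⌋ = ⌊3.306⌋ = 3 → row 3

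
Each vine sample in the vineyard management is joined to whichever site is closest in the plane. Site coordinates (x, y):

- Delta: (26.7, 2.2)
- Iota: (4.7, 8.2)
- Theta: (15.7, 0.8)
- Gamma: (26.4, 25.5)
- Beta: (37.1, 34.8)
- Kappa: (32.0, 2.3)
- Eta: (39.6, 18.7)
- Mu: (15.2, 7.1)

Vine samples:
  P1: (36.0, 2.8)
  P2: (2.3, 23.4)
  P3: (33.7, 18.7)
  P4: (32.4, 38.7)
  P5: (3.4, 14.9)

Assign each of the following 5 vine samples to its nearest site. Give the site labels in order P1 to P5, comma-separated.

P1 → Kappa (d²=16.25)
P2 → Iota (d²=236.80)
P3 → Eta (d²=34.81)
P4 → Beta (d²=37.30)
P5 → Iota (d²=46.58)

Kappa, Iota, Eta, Beta, Iota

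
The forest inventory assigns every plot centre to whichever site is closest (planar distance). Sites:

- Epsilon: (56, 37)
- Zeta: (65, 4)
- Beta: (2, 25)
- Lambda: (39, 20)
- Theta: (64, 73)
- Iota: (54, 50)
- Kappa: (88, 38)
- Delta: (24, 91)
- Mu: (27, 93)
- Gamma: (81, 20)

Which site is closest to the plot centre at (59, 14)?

Squared distances to each site:
Epsilon: 538.000; Zeta: 136.000; Beta: 3370.000; Lambda: 436.000; Theta: 3506.000; Iota: 1321.000; Kappa: 1417.000; Delta: 7154.000; Mu: 7265.000; Gamma: 520.000.
Minimum at Zeta.

Zeta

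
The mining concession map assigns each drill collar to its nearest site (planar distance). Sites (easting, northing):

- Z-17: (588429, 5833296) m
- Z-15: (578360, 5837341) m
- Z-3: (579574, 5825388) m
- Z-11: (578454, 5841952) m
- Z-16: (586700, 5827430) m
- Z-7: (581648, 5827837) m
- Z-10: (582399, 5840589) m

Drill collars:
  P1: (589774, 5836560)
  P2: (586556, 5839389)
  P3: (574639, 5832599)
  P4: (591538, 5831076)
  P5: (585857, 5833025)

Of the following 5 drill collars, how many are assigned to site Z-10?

1

P1 → Z-17
P2 → Z-10
P3 → Z-15
P4 → Z-17
P5 → Z-17
1 of the 5 goes to Z-10.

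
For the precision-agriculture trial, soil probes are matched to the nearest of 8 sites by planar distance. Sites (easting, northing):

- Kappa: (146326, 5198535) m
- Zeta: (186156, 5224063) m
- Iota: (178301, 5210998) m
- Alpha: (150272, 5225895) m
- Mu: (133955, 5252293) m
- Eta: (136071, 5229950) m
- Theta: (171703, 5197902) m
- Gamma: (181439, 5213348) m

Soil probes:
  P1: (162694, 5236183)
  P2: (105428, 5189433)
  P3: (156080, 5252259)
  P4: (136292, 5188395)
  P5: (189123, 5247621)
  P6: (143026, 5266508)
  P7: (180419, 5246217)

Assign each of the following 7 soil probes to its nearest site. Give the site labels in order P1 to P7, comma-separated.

P1 → Alpha (d²=260149028.00)
P2 → Kappa (d²=1755492808.00)
P3 → Mu (d²=489516781.00)
P4 → Kappa (d²=203500756.00)
P5 → Zeta (d²=563782453.00)
P6 → Mu (d²=284349266.00)
P7 → Zeta (d²=523712885.00)

Alpha, Kappa, Mu, Kappa, Zeta, Mu, Zeta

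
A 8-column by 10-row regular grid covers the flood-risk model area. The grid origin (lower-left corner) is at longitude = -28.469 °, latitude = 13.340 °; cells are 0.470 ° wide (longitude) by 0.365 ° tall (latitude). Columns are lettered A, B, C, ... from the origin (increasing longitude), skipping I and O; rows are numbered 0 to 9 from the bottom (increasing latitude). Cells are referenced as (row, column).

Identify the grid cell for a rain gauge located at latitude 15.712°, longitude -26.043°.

(6, F)

Column index: ⌊(-26.043 − -28.469) / 0.470⌋ = ⌊5.162⌋ = 5 → column F
Row offset from origin: ⌊(15.712 − 13.340) / 0.365⌋ = ⌊6.499⌋ = 6 → row 6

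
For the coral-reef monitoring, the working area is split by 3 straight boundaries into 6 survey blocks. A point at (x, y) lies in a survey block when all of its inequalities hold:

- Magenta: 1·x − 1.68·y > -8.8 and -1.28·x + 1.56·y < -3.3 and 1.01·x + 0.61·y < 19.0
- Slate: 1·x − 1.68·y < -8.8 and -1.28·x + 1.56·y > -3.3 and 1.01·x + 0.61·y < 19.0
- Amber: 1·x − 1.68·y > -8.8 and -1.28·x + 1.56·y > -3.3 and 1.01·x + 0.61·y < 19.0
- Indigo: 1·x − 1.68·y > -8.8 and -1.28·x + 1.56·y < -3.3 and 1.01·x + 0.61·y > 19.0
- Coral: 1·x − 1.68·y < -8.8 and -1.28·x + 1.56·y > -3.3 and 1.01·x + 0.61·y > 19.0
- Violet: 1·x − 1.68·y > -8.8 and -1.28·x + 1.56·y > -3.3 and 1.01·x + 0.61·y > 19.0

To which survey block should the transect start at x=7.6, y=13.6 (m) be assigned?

Slate

1·7.6 − 1.68·13.6 = -15.248, which is < -8.8
-1.28·7.6 + 1.56·13.6 = 11.488, which is > -3.3
1.01·7.6 + 0.61·13.6 = 15.972, which is < 19.0
This sign pattern matches Slate.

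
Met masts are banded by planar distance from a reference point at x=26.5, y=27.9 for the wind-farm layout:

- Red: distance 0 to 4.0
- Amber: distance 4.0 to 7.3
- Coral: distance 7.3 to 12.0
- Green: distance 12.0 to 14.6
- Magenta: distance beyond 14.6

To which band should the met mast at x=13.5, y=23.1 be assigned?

Distance = √((13.5−26.5)² + (23.1−27.9)²) = √(169.000 + 23.040) = 13.858.
12.0 ≤ 13.858 < 14.6 → Green.

Green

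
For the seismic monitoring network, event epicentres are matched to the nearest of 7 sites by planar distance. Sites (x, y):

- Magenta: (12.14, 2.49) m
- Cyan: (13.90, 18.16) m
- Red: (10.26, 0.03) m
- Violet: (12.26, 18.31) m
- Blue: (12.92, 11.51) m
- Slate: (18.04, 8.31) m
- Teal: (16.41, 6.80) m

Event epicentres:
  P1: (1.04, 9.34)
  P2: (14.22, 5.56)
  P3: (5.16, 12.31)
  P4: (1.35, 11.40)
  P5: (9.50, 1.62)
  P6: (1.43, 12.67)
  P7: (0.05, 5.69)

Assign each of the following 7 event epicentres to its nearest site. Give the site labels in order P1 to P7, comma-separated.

Blue, Teal, Blue, Blue, Red, Blue, Red

P1 → Blue (d²=145.84)
P2 → Teal (d²=6.33)
P3 → Blue (d²=60.86)
P4 → Blue (d²=133.88)
P5 → Red (d²=3.11)
P6 → Blue (d²=133.37)
P7 → Red (d²=136.28)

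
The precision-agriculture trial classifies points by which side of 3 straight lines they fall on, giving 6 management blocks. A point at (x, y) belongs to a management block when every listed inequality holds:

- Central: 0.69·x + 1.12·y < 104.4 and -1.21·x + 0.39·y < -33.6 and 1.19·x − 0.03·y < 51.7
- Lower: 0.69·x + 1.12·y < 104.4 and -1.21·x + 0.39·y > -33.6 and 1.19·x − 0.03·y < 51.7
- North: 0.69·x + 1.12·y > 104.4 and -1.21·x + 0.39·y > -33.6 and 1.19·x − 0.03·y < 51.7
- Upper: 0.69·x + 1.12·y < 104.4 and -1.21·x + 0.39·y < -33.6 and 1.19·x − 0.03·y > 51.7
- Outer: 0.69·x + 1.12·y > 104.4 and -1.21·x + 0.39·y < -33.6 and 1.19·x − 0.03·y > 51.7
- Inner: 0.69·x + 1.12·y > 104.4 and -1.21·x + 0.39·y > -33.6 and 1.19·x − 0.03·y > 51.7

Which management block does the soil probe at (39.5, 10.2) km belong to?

0.69·39.5 + 1.12·10.2 = 38.679, which is < 104.4
-1.21·39.5 + 0.39·10.2 = -43.817, which is < -33.6
1.19·39.5 − 0.03·10.2 = 46.699, which is < 51.7
This sign pattern matches Central.

Central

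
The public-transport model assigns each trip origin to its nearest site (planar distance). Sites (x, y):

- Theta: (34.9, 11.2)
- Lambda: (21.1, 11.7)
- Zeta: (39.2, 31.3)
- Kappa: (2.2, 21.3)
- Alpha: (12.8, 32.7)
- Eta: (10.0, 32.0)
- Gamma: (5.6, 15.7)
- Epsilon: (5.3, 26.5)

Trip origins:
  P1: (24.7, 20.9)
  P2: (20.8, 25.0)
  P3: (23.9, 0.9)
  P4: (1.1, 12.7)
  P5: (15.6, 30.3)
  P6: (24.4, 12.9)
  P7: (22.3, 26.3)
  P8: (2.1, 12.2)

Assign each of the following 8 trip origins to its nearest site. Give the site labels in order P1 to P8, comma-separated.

P1 → Lambda (d²=97.60)
P2 → Alpha (d²=123.29)
P3 → Lambda (d²=124.48)
P4 → Gamma (d²=29.25)
P5 → Alpha (d²=13.60)
P6 → Lambda (d²=12.33)
P7 → Alpha (d²=131.21)
P8 → Gamma (d²=24.50)

Lambda, Alpha, Lambda, Gamma, Alpha, Lambda, Alpha, Gamma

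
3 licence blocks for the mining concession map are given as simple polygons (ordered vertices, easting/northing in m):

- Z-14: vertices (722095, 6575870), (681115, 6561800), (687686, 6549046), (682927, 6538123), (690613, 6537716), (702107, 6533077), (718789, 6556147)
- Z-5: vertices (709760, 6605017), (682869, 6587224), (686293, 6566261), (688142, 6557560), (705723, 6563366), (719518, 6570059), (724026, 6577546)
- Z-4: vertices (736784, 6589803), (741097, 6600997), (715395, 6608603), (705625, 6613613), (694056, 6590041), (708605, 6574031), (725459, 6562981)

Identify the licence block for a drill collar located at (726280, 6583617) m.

Z-4

Cast a ray rightward from (726280, 6583617). For each polygon, the edges (by vertex number in listed order) whose endpoints lie on opposite sides of northing = 6583617, where each meets that height, and whether that is right or left of the point:
Z-14: no edge straddles that height → 0 crossings.
Z-5: 2–3 at easting≈683458.2 (left), 7–1 at easting≈720873.3 (left) → 0 crossings.
Z-4: 5–6 at easting≈699893.8 (left), 7–1 at easting≈734172.1 (right) → 1 crossing.
Only Z-4 has an odd count, so the point is inside Z-4.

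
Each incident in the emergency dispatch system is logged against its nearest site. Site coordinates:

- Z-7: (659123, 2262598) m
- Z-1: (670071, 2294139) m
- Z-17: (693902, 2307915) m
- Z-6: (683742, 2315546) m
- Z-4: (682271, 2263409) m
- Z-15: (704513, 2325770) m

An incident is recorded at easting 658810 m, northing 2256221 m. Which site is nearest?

Z-7

Squared distances to each site:
Z-7: 40764098.000; Z-1: 1564584845.000; Z-17: 3903718100.000; Z-6: 4141060249.000; Z-4: 602085865.000; Z-15: 6925827610.000.
Minimum at Z-7.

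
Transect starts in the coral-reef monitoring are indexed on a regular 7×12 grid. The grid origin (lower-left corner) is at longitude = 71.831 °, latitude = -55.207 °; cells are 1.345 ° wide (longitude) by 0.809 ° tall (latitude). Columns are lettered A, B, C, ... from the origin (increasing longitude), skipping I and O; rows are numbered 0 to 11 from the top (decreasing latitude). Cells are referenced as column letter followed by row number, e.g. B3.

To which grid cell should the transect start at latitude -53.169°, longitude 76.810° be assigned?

D9

Column index: ⌊(76.810 − 71.831) / 1.345⌋ = ⌊3.702⌋ = 3 → column D
Row offset from origin: ⌊(-53.169 − -55.207) / 0.809⌋ = ⌊2.519⌋ = 2 → row 9 (counted from top)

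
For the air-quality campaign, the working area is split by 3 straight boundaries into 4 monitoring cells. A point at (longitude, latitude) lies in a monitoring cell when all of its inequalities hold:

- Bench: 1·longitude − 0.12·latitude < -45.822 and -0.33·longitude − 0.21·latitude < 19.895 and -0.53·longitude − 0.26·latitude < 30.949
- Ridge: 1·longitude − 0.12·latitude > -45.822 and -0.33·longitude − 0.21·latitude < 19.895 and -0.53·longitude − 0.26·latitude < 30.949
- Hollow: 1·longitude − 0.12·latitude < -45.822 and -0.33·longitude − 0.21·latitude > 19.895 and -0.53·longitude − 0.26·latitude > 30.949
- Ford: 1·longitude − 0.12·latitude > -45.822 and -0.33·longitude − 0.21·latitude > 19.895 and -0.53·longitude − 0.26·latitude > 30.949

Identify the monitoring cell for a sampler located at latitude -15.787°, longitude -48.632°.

Bench

1·-48.632 − 0.12·-15.787 = -46.738, which is < -45.822
-0.33·-48.632 − 0.21·-15.787 = 19.364, which is < 19.895
-0.53·-48.632 − 0.26·-15.787 = 29.880, which is < 30.949
This sign pattern matches Bench.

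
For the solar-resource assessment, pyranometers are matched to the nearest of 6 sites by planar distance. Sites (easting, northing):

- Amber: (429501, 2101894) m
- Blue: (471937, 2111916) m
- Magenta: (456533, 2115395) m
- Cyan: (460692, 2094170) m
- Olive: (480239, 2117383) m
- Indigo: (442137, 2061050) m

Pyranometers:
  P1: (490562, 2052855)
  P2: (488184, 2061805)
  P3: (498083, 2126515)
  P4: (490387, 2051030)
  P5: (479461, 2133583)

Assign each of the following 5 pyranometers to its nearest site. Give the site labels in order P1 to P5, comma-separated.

Indigo, Cyan, Olive, Indigo, Olive

P1 → Indigo (d²=2412138650.00)
P2 → Cyan (d²=1803303289.00)
P3 → Olive (d²=401801760.00)
P4 → Indigo (d²=2428462900.00)
P5 → Olive (d²=263045284.00)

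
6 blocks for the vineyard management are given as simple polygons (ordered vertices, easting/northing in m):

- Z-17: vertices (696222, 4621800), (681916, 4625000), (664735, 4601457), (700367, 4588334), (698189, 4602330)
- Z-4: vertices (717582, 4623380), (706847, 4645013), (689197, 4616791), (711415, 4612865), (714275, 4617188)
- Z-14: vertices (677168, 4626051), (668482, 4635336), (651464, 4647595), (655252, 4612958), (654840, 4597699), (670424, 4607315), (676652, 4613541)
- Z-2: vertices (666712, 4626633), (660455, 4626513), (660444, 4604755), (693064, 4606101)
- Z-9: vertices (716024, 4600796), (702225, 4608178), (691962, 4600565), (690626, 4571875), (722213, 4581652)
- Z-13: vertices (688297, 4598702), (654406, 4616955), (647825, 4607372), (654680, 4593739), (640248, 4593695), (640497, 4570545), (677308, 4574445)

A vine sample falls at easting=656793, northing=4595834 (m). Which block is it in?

Z-13

Cast a ray rightward from (656793, 4595834). For each polygon, the edges (by vertex number in listed order) whose endpoints lie on opposite sides of northing = 4595834, where each meets that height, and whether that is right or left of the point:
Z-17: 3–4 at easting≈680002.8 (right), 4–5 at easting≈699199.9 (right) → 2 crossings.
Z-4: no edge straddles that height → 0 crossings.
Z-14: no edge straddles that height → 0 crossings.
Z-2: no edge straddles that height → 0 crossings.
Z-9: 3–4 at easting≈691741.7 (right), 5–1 at easting≈717628.1 (right) → 2 crossings.
Z-13: 3–4 at easting≈653626.6 (left), 7–1 at easting≈686997.7 (right) → 1 crossing.
Only Z-13 has an odd count, so the point is inside Z-13.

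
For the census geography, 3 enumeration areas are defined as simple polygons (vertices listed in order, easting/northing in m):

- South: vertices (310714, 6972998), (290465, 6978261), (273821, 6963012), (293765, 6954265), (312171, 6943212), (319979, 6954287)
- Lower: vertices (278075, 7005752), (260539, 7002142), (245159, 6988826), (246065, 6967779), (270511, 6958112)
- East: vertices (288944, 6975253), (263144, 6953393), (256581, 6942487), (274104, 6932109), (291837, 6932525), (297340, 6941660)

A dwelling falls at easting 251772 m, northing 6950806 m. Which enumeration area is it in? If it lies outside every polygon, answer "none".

Cast a ray rightward from (251772, 6950806). For each polygon, the edges (by vertex number in listed order) whose endpoints lie on opposite sides of northing = 6950806, where each meets that height, and whether that is right or left of the point:
South: 4–5 at easting≈299525.1 (right), 5–6 at easting≈317524.9 (right) → 2 crossings.
Lower: no edge straddles that height → 0 crossings.
East: 2–3 at easting≈261587.2 (right), 6–1 at easting≈295054.1 (right) → 2 crossings.
All counts are even, so the point lies outside every listed polygon.

none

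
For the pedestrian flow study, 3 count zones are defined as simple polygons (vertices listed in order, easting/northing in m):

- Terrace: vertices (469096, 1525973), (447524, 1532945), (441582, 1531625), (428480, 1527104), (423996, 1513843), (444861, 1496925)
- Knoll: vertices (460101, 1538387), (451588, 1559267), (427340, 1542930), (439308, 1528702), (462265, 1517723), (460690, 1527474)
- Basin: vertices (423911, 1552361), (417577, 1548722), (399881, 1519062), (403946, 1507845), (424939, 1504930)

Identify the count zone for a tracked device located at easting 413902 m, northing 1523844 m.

Basin

Cast a ray rightward from (413902, 1523844). For each polygon, the edges (by vertex number in listed order) whose endpoints lie on opposite sides of northing = 1523844, where each meets that height, and whether that is right or left of the point:
Terrace: 4–5 at easting≈427377.7 (right), 6–1 at easting≈467319.8 (right) → 2 crossings.
Knoll: 4–5 at easting≈449466.0 (right), 5–6 at easting≈461276.3 (right) → 2 crossings.
Basin: 2–3 at easting≈402734.1 (left), 5–1 at easting≈424529.1 (right) → 1 crossing.
Only Basin has an odd count, so the point is inside Basin.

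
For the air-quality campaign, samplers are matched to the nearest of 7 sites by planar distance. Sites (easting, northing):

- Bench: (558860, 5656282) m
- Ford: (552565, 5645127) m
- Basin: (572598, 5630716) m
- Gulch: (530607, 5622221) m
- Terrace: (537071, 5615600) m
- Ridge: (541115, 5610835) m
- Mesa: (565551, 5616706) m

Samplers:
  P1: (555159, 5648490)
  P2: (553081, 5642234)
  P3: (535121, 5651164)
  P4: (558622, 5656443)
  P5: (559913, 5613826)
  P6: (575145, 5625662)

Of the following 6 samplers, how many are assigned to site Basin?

P1 → Ford
P2 → Ford
P3 → Ford
P4 → Bench
P5 → Mesa
P6 → Basin
1 of the 6 goes to Basin.

1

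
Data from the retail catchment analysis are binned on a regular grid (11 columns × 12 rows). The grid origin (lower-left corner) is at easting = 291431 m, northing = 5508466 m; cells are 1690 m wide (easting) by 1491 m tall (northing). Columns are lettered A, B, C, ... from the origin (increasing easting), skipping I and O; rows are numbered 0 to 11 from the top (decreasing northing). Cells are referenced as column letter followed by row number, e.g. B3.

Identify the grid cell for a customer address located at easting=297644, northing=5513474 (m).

Column index: ⌊(297644 − 291431) / 1690⌋ = ⌊3.676⌋ = 3 → column D
Row offset from origin: ⌊(5513474 − 5508466) / 1491⌋ = ⌊3.359⌋ = 3 → row 8 (counted from top)

D8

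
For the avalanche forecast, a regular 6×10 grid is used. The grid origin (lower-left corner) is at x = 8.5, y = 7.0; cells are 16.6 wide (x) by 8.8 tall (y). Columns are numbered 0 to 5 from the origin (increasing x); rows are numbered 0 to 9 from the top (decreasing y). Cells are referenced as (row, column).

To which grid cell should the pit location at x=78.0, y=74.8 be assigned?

Column index: ⌊(78.0 − 8.5) / 16.6⌋ = ⌊4.187⌋ = 4
Row offset from origin: ⌊(74.8 − 7.0) / 8.8⌋ = ⌊7.705⌋ = 7 → row 2 (counted from top)

(2, 4)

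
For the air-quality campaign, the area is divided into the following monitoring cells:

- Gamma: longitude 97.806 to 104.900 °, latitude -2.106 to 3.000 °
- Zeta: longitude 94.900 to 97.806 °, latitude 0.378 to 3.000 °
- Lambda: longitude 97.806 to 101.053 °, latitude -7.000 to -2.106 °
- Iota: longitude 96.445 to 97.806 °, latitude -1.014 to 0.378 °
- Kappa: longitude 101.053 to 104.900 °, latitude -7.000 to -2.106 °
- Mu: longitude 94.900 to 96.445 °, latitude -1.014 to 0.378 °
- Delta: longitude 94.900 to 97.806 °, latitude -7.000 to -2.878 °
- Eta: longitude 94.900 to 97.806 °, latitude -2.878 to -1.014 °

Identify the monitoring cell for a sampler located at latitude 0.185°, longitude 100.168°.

Gamma

The point has longitude = 100.168 and latitude = 0.185.
Only Gamma satisfies 97.806 ≤ longitude ≤ 104.900 and -2.106 ≤ latitude ≤ 3.000.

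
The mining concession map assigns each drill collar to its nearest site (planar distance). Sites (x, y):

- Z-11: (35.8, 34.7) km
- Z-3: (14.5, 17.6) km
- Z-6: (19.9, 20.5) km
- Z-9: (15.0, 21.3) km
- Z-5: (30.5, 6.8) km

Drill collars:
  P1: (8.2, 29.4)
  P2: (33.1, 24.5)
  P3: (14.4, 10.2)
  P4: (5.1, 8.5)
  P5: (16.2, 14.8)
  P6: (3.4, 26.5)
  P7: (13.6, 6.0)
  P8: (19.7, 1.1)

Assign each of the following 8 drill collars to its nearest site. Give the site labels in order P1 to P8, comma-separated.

P1 → Z-9 (d²=111.85)
P2 → Z-11 (d²=111.33)
P3 → Z-3 (d²=54.77)
P4 → Z-3 (d²=171.17)
P5 → Z-3 (d²=10.73)
P6 → Z-9 (d²=161.60)
P7 → Z-3 (d²=135.37)
P8 → Z-5 (d²=149.13)

Z-9, Z-11, Z-3, Z-3, Z-3, Z-9, Z-3, Z-5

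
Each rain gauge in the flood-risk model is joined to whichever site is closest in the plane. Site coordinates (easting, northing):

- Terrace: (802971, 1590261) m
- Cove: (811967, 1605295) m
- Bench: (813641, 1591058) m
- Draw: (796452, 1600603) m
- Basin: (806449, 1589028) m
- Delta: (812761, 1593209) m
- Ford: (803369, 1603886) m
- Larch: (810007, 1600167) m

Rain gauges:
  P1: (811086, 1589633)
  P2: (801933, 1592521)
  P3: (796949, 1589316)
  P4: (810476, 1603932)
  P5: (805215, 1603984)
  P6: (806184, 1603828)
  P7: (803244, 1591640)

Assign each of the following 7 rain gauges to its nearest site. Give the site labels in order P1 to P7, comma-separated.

Bench, Terrace, Terrace, Cove, Ford, Ford, Terrace

P1 → Bench (d²=8558650.00)
P2 → Terrace (d²=6185044.00)
P3 → Terrace (d²=37157509.00)
P4 → Cove (d²=4080850.00)
P5 → Ford (d²=3417320.00)
P6 → Ford (d²=7927589.00)
P7 → Terrace (d²=1976170.00)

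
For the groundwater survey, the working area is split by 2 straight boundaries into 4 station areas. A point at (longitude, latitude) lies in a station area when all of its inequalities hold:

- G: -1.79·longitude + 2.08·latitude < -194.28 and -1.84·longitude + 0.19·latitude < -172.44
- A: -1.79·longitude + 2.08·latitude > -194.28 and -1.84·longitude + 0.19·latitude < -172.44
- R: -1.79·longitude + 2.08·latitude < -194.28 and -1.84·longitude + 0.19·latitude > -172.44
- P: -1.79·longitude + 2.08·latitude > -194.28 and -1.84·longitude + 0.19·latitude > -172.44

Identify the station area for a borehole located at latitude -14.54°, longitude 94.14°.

G

-1.79·94.14 + 2.08·-14.54 = -198.754, which is < -194.28
-1.84·94.14 + 0.19·-14.54 = -175.980, which is < -172.44
This sign pattern matches G.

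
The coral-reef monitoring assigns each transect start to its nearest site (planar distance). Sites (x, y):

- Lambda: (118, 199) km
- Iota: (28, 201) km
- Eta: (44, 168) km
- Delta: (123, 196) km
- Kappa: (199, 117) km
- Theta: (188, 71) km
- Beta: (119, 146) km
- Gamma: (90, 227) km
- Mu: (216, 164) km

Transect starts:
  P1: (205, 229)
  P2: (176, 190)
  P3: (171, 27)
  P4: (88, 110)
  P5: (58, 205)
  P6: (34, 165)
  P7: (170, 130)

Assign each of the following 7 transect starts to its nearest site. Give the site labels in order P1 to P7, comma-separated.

P1 → Mu (d²=4346.00)
P2 → Mu (d²=2276.00)
P3 → Theta (d²=2225.00)
P4 → Beta (d²=2257.00)
P5 → Iota (d²=916.00)
P6 → Eta (d²=109.00)
P7 → Kappa (d²=1010.00)

Mu, Mu, Theta, Beta, Iota, Eta, Kappa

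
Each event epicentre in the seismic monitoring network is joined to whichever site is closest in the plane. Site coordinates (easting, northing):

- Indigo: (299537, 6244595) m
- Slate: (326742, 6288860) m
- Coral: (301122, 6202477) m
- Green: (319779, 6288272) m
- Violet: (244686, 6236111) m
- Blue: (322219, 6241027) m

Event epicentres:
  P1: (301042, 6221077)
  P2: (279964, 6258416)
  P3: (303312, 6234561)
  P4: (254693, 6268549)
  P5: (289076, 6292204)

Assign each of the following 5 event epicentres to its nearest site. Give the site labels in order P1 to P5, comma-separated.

P1 → Coral (d²=345966400.00)
P2 → Indigo (d²=574122370.00)
P3 → Indigo (d²=114931781.00)
P4 → Violet (d²=1152363893.00)
P5 → Green (d²=958134833.00)

Coral, Indigo, Indigo, Violet, Green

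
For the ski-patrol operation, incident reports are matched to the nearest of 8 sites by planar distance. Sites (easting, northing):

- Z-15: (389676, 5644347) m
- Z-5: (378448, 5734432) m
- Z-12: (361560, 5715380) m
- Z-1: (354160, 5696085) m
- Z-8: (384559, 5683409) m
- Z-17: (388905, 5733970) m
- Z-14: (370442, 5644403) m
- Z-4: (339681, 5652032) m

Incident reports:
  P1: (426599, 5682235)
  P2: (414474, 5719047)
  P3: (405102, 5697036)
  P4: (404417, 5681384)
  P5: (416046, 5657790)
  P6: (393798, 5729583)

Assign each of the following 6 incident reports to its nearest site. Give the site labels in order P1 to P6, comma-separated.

Z-8, Z-17, Z-8, Z-8, Z-15, Z-17

P1 → Z-8 (d²=1768739876.00)
P2 → Z-17 (d²=876469690.00)
P3 → Z-8 (d²=607709978.00)
P4 → Z-8 (d²=398440789.00)
P5 → Z-15 (d²=876091149.00)
P6 → Z-17 (d²=43187218.00)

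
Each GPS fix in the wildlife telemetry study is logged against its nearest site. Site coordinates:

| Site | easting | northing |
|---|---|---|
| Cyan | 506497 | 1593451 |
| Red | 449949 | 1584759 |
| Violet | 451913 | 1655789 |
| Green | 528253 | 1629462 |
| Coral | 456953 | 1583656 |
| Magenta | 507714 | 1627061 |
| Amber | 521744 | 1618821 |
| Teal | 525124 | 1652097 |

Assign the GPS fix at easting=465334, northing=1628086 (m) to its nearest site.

Violet

Squared distances to each site:
Cyan: 2893975794.000; Red: 2113927154.000; Violet: 947579450.000; Green: 3960693937.000; Coral: 2044266061.000; Magenta: 1797115025.000; Amber: 3267928325.000; Teal: 4151372221.000.
Minimum at Violet.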